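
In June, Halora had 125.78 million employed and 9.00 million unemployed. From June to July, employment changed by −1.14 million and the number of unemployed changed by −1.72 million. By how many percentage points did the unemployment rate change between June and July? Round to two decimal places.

June: labor force = 125.78 + 9.00 = 134.78; u = 9.00/134.78 = 6.68%.
July: labor force = 124.64 + 7.28 = 131.92; u = 7.28/131.92 = 5.52%.
Change = 5.52% − 6.68% = −1.16 pp.

The unemployment rate changed by −1.16 percentage points.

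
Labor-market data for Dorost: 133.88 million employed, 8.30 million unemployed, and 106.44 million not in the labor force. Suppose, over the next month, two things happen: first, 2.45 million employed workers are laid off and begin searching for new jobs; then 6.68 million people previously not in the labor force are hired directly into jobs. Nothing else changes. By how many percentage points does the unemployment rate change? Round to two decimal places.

The unemployment rate changes by +1.38 percentage points.

Initially, labor force = 133.88 + 8.30 = 142.18 million, so u = 8.30/142.18 = 5.84%.
After the first change, employed falls and unemployed rises by 2.45; labor force unchanged → E = 131.43, U = 10.75, labor force = 142.18 million.
After the second change, employed and labor force both rise by 6.68; unemployed unchanged → E = 138.11, U = 10.75, labor force = 148.86 million.
New unemployment rate = 10.75 / 148.86 = 7.22%.
Change = 7.22% − 5.84% = +1.38 percentage points.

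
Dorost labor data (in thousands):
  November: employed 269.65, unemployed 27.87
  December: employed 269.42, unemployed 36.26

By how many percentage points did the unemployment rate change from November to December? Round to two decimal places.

The unemployment rate changed by +2.49 percentage points.

November: labor force = 269.65 + 27.87 = 297.52; u = 27.87/297.52 = 9.37%.
December: labor force = 269.42 + 36.26 = 305.68; u = 36.26/305.68 = 11.86%.
Change = 11.86% − 9.37% = +2.49 pp.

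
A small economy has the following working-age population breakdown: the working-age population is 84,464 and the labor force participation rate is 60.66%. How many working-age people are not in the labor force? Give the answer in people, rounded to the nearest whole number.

Share not in the labor force = 1 − 0.6066 = 0.3934.
Not in labor force = 0.3934 × 84,464 ≈ 33,228.

About 33,228 are not in the labor force.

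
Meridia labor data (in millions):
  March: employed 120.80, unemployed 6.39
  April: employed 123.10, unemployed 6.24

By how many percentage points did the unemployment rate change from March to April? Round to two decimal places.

March: labor force = 120.80 + 6.39 = 127.19; u = 6.39/127.19 = 5.02%.
April: labor force = 123.10 + 6.24 = 129.34; u = 6.24/129.34 = 4.82%.
Change = 4.82% − 5.02% = −0.20 pp.

The unemployment rate changed by −0.20 percentage points.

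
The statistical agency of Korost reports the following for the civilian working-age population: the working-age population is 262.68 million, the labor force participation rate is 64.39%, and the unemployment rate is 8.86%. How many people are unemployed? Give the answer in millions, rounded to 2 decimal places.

Labor force = 0.6439 × 262.68 = 169.14 million.
Unemployed = 0.0886 × 169.14 ≈ 14.99 million.

About 14.99 million are unemployed.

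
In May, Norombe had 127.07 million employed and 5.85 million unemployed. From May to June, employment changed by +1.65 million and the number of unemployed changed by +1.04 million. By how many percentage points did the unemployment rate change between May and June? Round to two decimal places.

May: labor force = 127.07 + 5.85 = 132.92; u = 5.85/132.92 = 4.40%.
June: labor force = 128.72 + 6.89 = 135.61; u = 6.89/135.61 = 5.08%.
Change = 5.08% − 4.40% = +0.68 pp.

The unemployment rate changed by +0.68 percentage points.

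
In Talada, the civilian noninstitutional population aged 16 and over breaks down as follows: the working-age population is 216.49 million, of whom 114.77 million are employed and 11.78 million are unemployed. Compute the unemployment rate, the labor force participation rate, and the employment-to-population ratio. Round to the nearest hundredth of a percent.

Unemployment rate ≈ 9.31%; labor force participation rate ≈ 58.46%; employment-population ratio ≈ 53.01%.

Labor force = employed + unemployed = 114.77 + 11.78 = 126.55 million.
Unemployment rate = 11.78 / 126.55 = 9.31%.
Labor force participation rate = 126.55 / 216.49 = 58.46%.
Employment-population ratio = 114.77 / 216.49 = 53.01%.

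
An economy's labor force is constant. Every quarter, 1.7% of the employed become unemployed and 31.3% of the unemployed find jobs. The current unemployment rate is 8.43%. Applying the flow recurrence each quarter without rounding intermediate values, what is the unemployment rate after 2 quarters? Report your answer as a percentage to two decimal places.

Unemployment rate after two quarters ≈ 6.62%.

With a fixed labor force, u_{t+1} = u_t + s·(1−u_t) − f·u_t = u_t·(1−s−f) + s.
Here 1−s−f = 0.670 and s = 0.017.
u_1 = 0.084300 × 0.670 + 0.017 = 0.073481.
u_2 = 0.073481 × 0.670 + 0.017 = 0.066232.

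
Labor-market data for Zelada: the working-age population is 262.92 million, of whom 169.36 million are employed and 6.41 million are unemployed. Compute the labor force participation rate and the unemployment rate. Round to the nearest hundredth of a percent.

Labor force participation rate ≈ 66.85%; unemployment rate ≈ 3.65%.

Labor force = employed + unemployed = 169.36 + 6.41 = 175.77 million.
Unemployment rate = 6.41 / 175.77 = 3.65%.
Labor force participation rate = 175.77 / 262.92 = 66.85%.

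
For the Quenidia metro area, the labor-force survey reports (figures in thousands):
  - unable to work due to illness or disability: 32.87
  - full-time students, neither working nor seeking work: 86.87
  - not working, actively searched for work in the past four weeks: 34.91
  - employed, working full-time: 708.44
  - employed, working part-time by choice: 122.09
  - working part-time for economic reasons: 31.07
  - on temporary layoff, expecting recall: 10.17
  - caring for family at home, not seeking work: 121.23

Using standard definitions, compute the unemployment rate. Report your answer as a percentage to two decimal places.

Employed = 708.44 + 122.09 + 31.07 = 861.60 thousand (anyone who worked, including part-time for economic reasons, counts as employed).
Unemployed = 34.91 + 10.17 = 45.08 thousand (jobless and actively searching, or on temporary layoff).
Labor force = 861.60 + 45.08 = 906.68 thousand.
Unemployment rate = 45.08 / 906.68 = 4.97%.

Unemployment rate ≈ 4.97%.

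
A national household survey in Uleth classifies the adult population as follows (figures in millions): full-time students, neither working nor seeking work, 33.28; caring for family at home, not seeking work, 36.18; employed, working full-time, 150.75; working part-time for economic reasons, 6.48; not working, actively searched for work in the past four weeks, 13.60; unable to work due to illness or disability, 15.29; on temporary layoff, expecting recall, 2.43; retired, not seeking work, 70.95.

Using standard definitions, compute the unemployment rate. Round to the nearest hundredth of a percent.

Employed = 150.75 + 6.48 = 157.23 million (anyone who worked, including part-time for economic reasons, counts as employed).
Unemployed = 13.60 + 2.43 = 16.03 million (jobless and actively searching, or on temporary layoff).
Labor force = 157.23 + 16.03 = 173.26 million.
Unemployment rate = 16.03 / 173.26 = 9.25%.

Unemployment rate ≈ 9.25%.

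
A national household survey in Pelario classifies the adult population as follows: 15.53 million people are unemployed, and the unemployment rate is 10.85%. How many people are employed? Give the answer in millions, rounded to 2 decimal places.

About 127.60 million are employed.

Labor force = U / u = 15.53 / 0.1085 ≈ 143.13 million.
Employed = labor force − unemployed = 143.13 − 15.53 = 127.60 million.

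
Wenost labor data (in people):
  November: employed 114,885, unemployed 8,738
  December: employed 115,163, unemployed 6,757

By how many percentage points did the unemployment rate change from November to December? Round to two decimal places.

The unemployment rate changed by −1.53 percentage points.

November: labor force = 114,885 + 8,738 = 123,623; u = 8,738/123,623 = 7.07%.
December: labor force = 115,163 + 6,757 = 121,920; u = 6,757/121,920 = 5.54%.
Change = 5.54% − 7.07% = −1.53 pp.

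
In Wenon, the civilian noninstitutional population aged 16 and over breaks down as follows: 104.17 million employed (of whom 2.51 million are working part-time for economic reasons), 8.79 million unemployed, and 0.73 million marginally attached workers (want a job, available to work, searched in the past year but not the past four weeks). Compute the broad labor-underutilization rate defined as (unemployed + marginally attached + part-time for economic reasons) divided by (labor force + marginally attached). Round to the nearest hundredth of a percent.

Labor force = 104.17 + 8.79 = 112.96 million.
Numerator = 8.79 + 0.73 + 2.51 = 12.03 million.
Denominator = 112.96 + 0.73 = 113.69 million.
Broad rate = 12.03 / 113.69 = 10.58%.

Broad underutilization rate ≈ 10.58%.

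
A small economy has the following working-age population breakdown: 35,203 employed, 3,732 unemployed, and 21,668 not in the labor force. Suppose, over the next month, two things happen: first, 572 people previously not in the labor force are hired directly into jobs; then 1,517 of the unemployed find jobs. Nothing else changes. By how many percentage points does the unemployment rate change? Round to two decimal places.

The unemployment rate changes by −3.98 percentage points.

Initially, labor force = 35,203 + 3,732 = 38,935, so u = 3,732/38,935 = 9.59%.
After the first change, employed and labor force both rise by 572; unemployed unchanged → E = 35,775, U = 3,732, labor force = 39,507.
After the second change, unemployed falls and employed rises by 1,517; labor force unchanged → E = 37,292, U = 2,215, labor force = 39,507.
New unemployment rate = 2,215 / 39,507 = 5.61%.
Change = 5.61% − 9.59% = −3.98 percentage points.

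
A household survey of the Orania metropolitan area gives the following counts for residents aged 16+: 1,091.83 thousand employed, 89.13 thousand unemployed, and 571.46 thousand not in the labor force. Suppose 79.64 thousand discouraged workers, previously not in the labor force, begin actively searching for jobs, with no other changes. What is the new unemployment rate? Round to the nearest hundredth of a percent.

Initially, labor force = 1,091.83 + 89.13 = 1,180.96 thousand, so u = 89.13/1,180.96 = 7.55%.
After the change, unemployed and labor force both rise by 79.64 → E = 1,091.83, U = 168.77, labor force = 1,260.60 thousand.
New unemployment rate = 168.77 / 1,260.60 = 13.39%.

New unemployment rate ≈ 13.39%.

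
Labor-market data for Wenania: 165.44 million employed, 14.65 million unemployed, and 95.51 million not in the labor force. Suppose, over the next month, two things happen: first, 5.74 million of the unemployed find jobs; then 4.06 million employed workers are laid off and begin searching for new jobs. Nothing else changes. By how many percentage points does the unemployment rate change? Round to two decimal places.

Initially, labor force = 165.44 + 14.65 = 180.09 million, so u = 14.65/180.09 = 8.13%.
After the first change, unemployed falls and employed rises by 5.74; labor force unchanged → E = 171.18, U = 8.91, labor force = 180.09 million.
After the second change, employed falls and unemployed rises by 4.06; labor force unchanged → E = 167.12, U = 12.97, labor force = 180.09 million.
New unemployment rate = 12.97 / 180.09 = 7.20%.
Change = 7.20% − 8.13% = −0.93 percentage points.

The unemployment rate changes by −0.93 percentage points.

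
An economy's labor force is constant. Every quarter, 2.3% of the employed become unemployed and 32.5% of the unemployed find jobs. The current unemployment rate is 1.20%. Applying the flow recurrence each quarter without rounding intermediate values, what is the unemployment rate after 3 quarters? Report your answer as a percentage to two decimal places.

With a fixed labor force, u_{t+1} = u_t + s·(1−u_t) − f·u_t = u_t·(1−s−f) + s.
Here 1−s−f = 0.652 and s = 0.023.
u_1 = 0.012000 × 0.652 + 0.023 = 0.030824.
u_2 = 0.030824 × 0.652 + 0.023 = 0.043097.
u_3 = 0.043097 × 0.652 + 0.023 = 0.051099.

Unemployment rate after three quarters ≈ 5.11%.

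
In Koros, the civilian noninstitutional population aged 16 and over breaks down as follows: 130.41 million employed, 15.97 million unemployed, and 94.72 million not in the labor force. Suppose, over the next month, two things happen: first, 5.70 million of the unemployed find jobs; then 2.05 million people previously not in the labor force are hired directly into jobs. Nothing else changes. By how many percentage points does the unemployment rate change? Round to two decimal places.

The unemployment rate changes by −3.99 percentage points.

Initially, labor force = 130.41 + 15.97 = 146.38 million, so u = 15.97/146.38 = 10.91%.
After the first change, unemployed falls and employed rises by 5.70; labor force unchanged → E = 136.11, U = 10.27, labor force = 146.38 million.
After the second change, employed and labor force both rise by 2.05; unemployed unchanged → E = 138.16, U = 10.27, labor force = 148.43 million.
New unemployment rate = 10.27 / 148.43 = 6.92%.
Change = 6.92% − 10.91% = −3.99 percentage points.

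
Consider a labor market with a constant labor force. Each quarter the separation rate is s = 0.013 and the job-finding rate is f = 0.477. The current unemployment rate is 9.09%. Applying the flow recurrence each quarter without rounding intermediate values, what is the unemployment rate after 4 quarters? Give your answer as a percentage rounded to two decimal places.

Unemployment rate after four quarters ≈ 3.09%.

With a fixed labor force, u_{t+1} = u_t + s·(1−u_t) − f·u_t = u_t·(1−s−f) + s.
Here 1−s−f = 0.510 and s = 0.013.
u_1 = 0.090900 × 0.510 + 0.013 = 0.059359.
u_2 = 0.059359 × 0.510 + 0.013 = 0.043273.
u_3 = 0.043273 × 0.510 + 0.013 = 0.035069.
u_4 = 0.035069 × 0.510 + 0.013 = 0.030885.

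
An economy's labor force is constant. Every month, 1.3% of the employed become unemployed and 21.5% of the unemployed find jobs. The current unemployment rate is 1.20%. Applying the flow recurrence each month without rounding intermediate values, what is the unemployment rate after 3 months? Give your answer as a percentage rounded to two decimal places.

Unemployment rate after three months ≈ 3.63%.

With a fixed labor force, u_{t+1} = u_t + s·(1−u_t) − f·u_t = u_t·(1−s−f) + s.
Here 1−s−f = 0.772 and s = 0.013.
u_1 = 0.012000 × 0.772 + 0.013 = 0.022264.
u_2 = 0.022264 × 0.772 + 0.013 = 0.030188.
u_3 = 0.030188 × 0.772 + 0.013 = 0.036305.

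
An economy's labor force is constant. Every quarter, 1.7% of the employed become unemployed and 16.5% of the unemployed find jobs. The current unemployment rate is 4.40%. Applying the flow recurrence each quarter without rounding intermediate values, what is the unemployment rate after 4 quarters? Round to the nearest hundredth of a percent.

With a fixed labor force, u_{t+1} = u_t + s·(1−u_t) − f·u_t = u_t·(1−s−f) + s.
Here 1−s−f = 0.818 and s = 0.017.
u_1 = 0.044000 × 0.818 + 0.017 = 0.052992.
u_2 = 0.052992 × 0.818 + 0.017 = 0.060347.
u_3 = 0.060347 × 0.818 + 0.017 = 0.066364.
u_4 = 0.066364 × 0.818 + 0.017 = 0.071286.

Unemployment rate after four quarters ≈ 7.13%.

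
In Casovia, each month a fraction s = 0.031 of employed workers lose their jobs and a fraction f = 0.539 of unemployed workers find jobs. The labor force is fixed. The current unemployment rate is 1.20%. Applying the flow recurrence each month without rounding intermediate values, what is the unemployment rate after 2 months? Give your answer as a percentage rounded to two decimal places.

Unemployment rate after two months ≈ 4.65%.

With a fixed labor force, u_{t+1} = u_t + s·(1−u_t) − f·u_t = u_t·(1−s−f) + s.
Here 1−s−f = 0.430 and s = 0.031.
u_1 = 0.012000 × 0.430 + 0.031 = 0.036160.
u_2 = 0.036160 × 0.430 + 0.031 = 0.046549.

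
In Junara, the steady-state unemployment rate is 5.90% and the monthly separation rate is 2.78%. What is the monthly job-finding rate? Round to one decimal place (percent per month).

Job-finding rate ≈ 44.3% per month.

From u* = s/(s+f): f = s·(1−u)/u.
f = 2.78 × (1 − 0.0590) / 0.0590 = 2.6160 / 0.0590 ≈ 44.3% per month.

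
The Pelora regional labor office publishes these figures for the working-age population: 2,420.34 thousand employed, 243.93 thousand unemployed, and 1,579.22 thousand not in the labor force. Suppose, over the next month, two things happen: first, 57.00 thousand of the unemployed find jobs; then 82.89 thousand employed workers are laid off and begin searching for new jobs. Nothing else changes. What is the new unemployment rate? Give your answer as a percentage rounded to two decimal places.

New unemployment rate ≈ 10.13%.

Initially, labor force = 2,420.34 + 243.93 = 2,664.27 thousand, so u = 243.93/2,664.27 = 9.16%.
After the first change, unemployed falls and employed rises by 57.00; labor force unchanged → E = 2,477.34, U = 186.93, labor force = 2,664.27 thousand.
After the second change, employed falls and unemployed rises by 82.89; labor force unchanged → E = 2,394.45, U = 269.82, labor force = 2,664.27 thousand.
New unemployment rate = 269.82 / 2,664.27 = 10.13%.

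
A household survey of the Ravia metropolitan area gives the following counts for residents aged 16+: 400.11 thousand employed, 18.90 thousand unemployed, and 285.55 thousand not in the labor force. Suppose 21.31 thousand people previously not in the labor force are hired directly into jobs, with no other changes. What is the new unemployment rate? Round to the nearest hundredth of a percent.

Initially, labor force = 400.11 + 18.90 = 419.01 thousand, so u = 18.90/419.01 = 4.51%.
After the change, employed and labor force both rise by 21.31; unemployed unchanged → E = 421.42, U = 18.90, labor force = 440.32 thousand.
New unemployment rate = 18.90 / 440.32 = 4.29%.

New unemployment rate ≈ 4.29%.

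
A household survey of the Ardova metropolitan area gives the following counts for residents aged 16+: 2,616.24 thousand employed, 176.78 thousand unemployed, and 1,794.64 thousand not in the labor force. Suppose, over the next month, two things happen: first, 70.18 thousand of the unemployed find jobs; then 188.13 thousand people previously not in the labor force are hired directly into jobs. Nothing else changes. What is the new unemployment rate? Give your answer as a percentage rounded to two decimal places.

New unemployment rate ≈ 3.58%.

Initially, labor force = 2,616.24 + 176.78 = 2,793.02 thousand, so u = 176.78/2,793.02 = 6.33%.
After the first change, unemployed falls and employed rises by 70.18; labor force unchanged → E = 2,686.42, U = 106.60, labor force = 2,793.02 thousand.
After the second change, employed and labor force both rise by 188.13; unemployed unchanged → E = 2,874.55, U = 106.60, labor force = 2,981.15 thousand.
New unemployment rate = 106.60 / 2,981.15 = 3.58%.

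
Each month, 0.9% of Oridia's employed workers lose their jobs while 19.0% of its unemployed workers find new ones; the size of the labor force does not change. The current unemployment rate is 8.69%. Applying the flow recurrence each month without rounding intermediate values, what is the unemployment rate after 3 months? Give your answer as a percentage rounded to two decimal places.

Unemployment rate after three months ≈ 6.66%.

With a fixed labor force, u_{t+1} = u_t + s·(1−u_t) − f·u_t = u_t·(1−s−f) + s.
Here 1−s−f = 0.801 and s = 0.009.
u_1 = 0.086900 × 0.801 + 0.009 = 0.078607.
u_2 = 0.078607 × 0.801 + 0.009 = 0.071964.
u_3 = 0.071964 × 0.801 + 0.009 = 0.066643.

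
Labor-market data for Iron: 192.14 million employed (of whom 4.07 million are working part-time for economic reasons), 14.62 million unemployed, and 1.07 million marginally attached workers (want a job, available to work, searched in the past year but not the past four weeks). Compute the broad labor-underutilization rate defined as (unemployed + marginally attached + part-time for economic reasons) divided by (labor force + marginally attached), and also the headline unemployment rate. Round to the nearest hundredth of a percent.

Broad underutilization rate ≈ 9.51%; headline unemployment rate ≈ 7.07%.

Labor force = 192.14 + 14.62 = 206.76 million.
Numerator = 14.62 + 1.07 + 4.07 = 19.76 million.
Denominator = 206.76 + 1.07 = 207.83 million.
Broad rate = 19.76 / 207.83 = 9.51%.
Headline unemployment rate = 14.62 / 206.76 = 7.07%.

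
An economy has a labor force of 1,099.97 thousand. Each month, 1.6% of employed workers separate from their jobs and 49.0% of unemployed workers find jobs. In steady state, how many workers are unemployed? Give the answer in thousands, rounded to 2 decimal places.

About 34.78 thousand are unemployed in steady state.

Steady-state unemployment rate u* = s/(s+f) = 1.6/(1.6+49.0) = 0.031621.
Unemployed = u* × labor force = 0.031621 × 1,099.97 ≈ 34.78 thousand.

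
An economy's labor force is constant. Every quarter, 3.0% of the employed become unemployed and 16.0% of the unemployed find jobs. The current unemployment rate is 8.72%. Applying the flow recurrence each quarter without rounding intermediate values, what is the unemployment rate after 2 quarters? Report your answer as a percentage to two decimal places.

With a fixed labor force, u_{t+1} = u_t + s·(1−u_t) − f·u_t = u_t·(1−s−f) + s.
Here 1−s−f = 0.810 and s = 0.030.
u_1 = 0.087200 × 0.810 + 0.030 = 0.100632.
u_2 = 0.100632 × 0.810 + 0.030 = 0.111512.

Unemployment rate after two quarters ≈ 11.15%.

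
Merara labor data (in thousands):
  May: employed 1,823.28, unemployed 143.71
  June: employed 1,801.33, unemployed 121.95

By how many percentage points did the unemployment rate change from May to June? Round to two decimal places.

The unemployment rate changed by −0.97 percentage points.

May: labor force = 1,823.28 + 143.71 = 1,966.99; u = 143.71/1,966.99 = 7.31%.
June: labor force = 1,801.33 + 121.95 = 1,923.28; u = 121.95/1,923.28 = 6.34%.
Change = 6.34% − 7.31% = −0.97 pp.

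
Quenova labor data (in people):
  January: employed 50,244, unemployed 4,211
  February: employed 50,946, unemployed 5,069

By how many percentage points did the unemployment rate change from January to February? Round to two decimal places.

January: labor force = 50,244 + 4,211 = 54,455; u = 4,211/54,455 = 7.73%.
February: labor force = 50,946 + 5,069 = 56,015; u = 5,069/56,015 = 9.05%.
Change = 9.05% − 7.73% = +1.32 pp.

The unemployment rate changed by +1.32 percentage points.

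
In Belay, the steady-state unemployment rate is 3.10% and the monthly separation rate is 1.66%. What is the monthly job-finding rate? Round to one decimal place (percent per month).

From u* = s/(s+f): f = s·(1−u)/u.
f = 1.66 × (1 − 0.0310) / 0.0310 = 1.6085 / 0.0310 ≈ 51.9% per month.

Job-finding rate ≈ 51.9% per month.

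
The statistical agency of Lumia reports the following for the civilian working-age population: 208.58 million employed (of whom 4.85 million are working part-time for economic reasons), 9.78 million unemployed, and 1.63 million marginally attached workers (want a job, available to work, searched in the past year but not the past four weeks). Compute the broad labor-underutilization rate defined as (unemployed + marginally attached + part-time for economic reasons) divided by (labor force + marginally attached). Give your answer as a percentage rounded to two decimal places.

Labor force = 208.58 + 9.78 = 218.36 million.
Numerator = 9.78 + 1.63 + 4.85 = 16.26 million.
Denominator = 218.36 + 1.63 = 219.99 million.
Broad rate = 16.26 / 219.99 = 7.39%.

Broad underutilization rate ≈ 7.39%.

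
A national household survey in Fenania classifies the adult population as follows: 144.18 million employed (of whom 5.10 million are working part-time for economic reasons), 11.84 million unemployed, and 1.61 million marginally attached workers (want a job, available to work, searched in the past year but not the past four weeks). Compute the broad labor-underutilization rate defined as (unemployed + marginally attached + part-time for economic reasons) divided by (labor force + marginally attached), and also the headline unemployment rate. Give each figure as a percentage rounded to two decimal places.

Broad underutilization rate ≈ 11.77%; headline unemployment rate ≈ 7.59%.

Labor force = 144.18 + 11.84 = 156.02 million.
Numerator = 11.84 + 1.61 + 5.10 = 18.55 million.
Denominator = 156.02 + 1.61 = 157.63 million.
Broad rate = 18.55 / 157.63 = 11.77%.
Headline unemployment rate = 11.84 / 156.02 = 7.59%.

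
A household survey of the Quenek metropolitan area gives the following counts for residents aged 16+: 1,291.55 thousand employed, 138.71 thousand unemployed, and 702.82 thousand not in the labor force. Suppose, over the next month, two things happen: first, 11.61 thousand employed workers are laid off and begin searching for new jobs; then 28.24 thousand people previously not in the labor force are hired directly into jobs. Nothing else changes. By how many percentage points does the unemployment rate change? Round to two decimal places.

The unemployment rate changes by +0.61 percentage points.

Initially, labor force = 1,291.55 + 138.71 = 1,430.26 thousand, so u = 138.71/1,430.26 = 9.70%.
After the first change, employed falls and unemployed rises by 11.61; labor force unchanged → E = 1,279.94, U = 150.32, labor force = 1,430.26 thousand.
After the second change, employed and labor force both rise by 28.24; unemployed unchanged → E = 1,308.18, U = 150.32, labor force = 1,458.50 thousand.
New unemployment rate = 150.32 / 1,458.50 = 10.31%.
Change = 10.31% − 9.70% = +0.61 percentage points.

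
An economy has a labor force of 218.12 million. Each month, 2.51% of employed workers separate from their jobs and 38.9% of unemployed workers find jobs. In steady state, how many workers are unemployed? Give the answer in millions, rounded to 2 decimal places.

Steady-state unemployment rate u* = s/(s+f) = 2.51/(2.51+38.9) = 0.060613.
Unemployed = u* × labor force = 0.060613 × 218.12 ≈ 13.22 million.

About 13.22 million are unemployed in steady state.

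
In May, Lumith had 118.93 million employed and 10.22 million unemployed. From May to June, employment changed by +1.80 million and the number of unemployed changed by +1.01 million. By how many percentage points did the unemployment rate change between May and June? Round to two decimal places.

May: labor force = 118.93 + 10.22 = 129.15; u = 10.22/129.15 = 7.91%.
June: labor force = 120.73 + 11.23 = 131.96; u = 11.23/131.96 = 8.51%.
Change = 8.51% − 7.91% = +0.60 pp.

The unemployment rate changed by +0.60 percentage points.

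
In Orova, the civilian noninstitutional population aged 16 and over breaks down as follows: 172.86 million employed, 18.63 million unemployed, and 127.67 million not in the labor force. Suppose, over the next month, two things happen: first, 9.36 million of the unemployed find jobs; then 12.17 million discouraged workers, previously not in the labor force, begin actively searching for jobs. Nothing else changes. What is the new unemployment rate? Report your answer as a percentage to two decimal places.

New unemployment rate ≈ 10.53%.

Initially, labor force = 172.86 + 18.63 = 191.49 million, so u = 18.63/191.49 = 9.73%.
After the first change, unemployed falls and employed rises by 9.36; labor force unchanged → E = 182.22, U = 9.27, labor force = 191.49 million.
After the second change, unemployed and labor force both rise by 12.17 → E = 182.22, U = 21.44, labor force = 203.66 million.
New unemployment rate = 21.44 / 203.66 = 10.53%.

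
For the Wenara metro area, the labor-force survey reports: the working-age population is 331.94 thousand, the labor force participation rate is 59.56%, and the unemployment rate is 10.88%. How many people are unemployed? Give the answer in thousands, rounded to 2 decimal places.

About 21.51 thousand are unemployed.

Labor force = 0.5956 × 331.94 = 197.70 thousand.
Unemployed = 0.1088 × 197.70 ≈ 21.51 thousand.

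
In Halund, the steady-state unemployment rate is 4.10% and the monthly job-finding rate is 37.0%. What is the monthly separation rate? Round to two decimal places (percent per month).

Separation rate ≈ 1.58% per month.

From u* = s/(s+f): s = u·f/(1−u).
s = 0.0410 × 37.0 / (1 − 0.0410) = 1.5170 / 0.9590 ≈ 1.58% per month.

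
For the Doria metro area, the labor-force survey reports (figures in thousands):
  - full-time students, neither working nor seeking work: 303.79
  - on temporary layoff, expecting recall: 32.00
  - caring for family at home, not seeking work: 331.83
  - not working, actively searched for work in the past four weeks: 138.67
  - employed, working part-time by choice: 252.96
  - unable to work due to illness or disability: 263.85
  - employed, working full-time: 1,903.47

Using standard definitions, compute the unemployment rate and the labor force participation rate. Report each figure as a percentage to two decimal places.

Employed = 252.96 + 1,903.47 = 2,156.43 thousand.
Unemployed = 32.00 + 138.67 = 170.67 thousand (jobless and actively searching, or on temporary layoff).
Labor force = 2,156.43 + 170.67 = 2,327.10 thousand.
Not in labor force = 303.79 + 331.83 + 263.85 = 899.47 thousand (those not working and not actively searching are outside the labor force).
Civilian working-age population = 2,327.10 + 899.47 = 3,226.57 thousand.
Unemployment rate = 170.67 / 2,327.10 = 7.33%.
Labor force participation rate = 2,327.10 / 3,226.57 = 72.12%.

Unemployment rate ≈ 7.33%; labor force participation rate ≈ 72.12%.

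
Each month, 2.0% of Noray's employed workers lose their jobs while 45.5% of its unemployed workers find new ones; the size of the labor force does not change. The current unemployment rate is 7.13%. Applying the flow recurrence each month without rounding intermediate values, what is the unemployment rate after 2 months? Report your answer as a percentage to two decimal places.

With a fixed labor force, u_{t+1} = u_t + s·(1−u_t) − f·u_t = u_t·(1−s−f) + s.
Here 1−s−f = 0.525 and s = 0.020.
u_1 = 0.071300 × 0.525 + 0.020 = 0.057432.
u_2 = 0.057432 × 0.525 + 0.020 = 0.050152.

Unemployment rate after two months ≈ 5.02%.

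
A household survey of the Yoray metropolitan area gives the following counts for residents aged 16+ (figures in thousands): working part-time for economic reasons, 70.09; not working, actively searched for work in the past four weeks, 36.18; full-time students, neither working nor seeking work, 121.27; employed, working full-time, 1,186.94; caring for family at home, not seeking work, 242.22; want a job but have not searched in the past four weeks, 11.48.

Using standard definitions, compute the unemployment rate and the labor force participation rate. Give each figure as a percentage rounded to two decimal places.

Employed = 70.09 + 1,186.94 = 1,257.03 thousand (anyone who worked, including part-time for economic reasons, counts as employed).
Unemployed = 36.18 thousand.
Labor force = 1,257.03 + 36.18 = 1,293.21 thousand.
Not in labor force = 121.27 + 242.22 + 11.48 = 374.97 thousand (those not working and not actively searching are outside the labor force — including those who want a job but have given up searching).
Civilian working-age population = 1,293.21 + 374.97 = 1,668.18 thousand.
Unemployment rate = 36.18 / 1,293.21 = 2.80%.
Labor force participation rate = 1,293.21 / 1,668.18 = 77.52%.

Unemployment rate ≈ 2.80%; labor force participation rate ≈ 77.52%.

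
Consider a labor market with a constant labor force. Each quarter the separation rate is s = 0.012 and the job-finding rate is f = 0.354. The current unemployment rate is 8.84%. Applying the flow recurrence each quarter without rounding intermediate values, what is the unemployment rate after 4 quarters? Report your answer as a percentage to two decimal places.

Unemployment rate after four quarters ≈ 4.18%.

With a fixed labor force, u_{t+1} = u_t + s·(1−u_t) − f·u_t = u_t·(1−s−f) + s.
Here 1−s−f = 0.634 and s = 0.012.
u_1 = 0.088400 × 0.634 + 0.012 = 0.068046.
u_2 = 0.068046 × 0.634 + 0.012 = 0.055141.
u_3 = 0.055141 × 0.634 + 0.012 = 0.046959.
u_4 = 0.046959 × 0.634 + 0.012 = 0.041772.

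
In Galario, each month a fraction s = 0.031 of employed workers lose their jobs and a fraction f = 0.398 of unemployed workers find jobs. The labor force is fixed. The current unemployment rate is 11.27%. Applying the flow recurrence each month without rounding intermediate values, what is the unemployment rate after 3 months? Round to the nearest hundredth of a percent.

Unemployment rate after three months ≈ 7.98%.

With a fixed labor force, u_{t+1} = u_t + s·(1−u_t) − f·u_t = u_t·(1−s−f) + s.
Here 1−s−f = 0.571 and s = 0.031.
u_1 = 0.112700 × 0.571 + 0.031 = 0.095352.
u_2 = 0.095352 × 0.571 + 0.031 = 0.085446.
u_3 = 0.085446 × 0.571 + 0.031 = 0.079790.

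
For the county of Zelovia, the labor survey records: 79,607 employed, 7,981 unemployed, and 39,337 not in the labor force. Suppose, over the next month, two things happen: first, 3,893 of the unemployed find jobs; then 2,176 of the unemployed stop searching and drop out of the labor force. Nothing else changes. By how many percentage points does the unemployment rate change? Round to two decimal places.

The unemployment rate changes by −6.87 percentage points.

Initially, labor force = 79,607 + 7,981 = 87,588, so u = 7,981/87,588 = 9.11%.
After the first change, unemployed falls and employed rises by 3,893; labor force unchanged → E = 83,500, U = 4,088, labor force = 87,588.
After the second change, unemployed and labor force both fall by 2,176 → E = 83,500, U = 1,912, labor force = 85,412.
New unemployment rate = 1,912 / 85,412 = 2.24%.
Change = 2.24% − 9.11% = −6.87 percentage points.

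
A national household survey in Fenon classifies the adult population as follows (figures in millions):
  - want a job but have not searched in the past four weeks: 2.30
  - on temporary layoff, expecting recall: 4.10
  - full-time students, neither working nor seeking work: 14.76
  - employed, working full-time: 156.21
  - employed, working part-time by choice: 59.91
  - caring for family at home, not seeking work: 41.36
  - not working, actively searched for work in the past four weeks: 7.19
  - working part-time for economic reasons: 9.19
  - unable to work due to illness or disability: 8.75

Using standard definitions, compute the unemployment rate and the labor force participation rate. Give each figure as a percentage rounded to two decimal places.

Unemployment rate ≈ 4.77%; labor force participation rate ≈ 77.89%.

Employed = 156.21 + 59.91 + 9.19 = 225.31 million (anyone who worked, including part-time for economic reasons, counts as employed).
Unemployed = 4.10 + 7.19 = 11.29 million (jobless and actively searching, or on temporary layoff).
Labor force = 225.31 + 11.29 = 236.60 million.
Not in labor force = 2.30 + 14.76 + 41.36 + 8.75 = 67.17 million (those not working and not actively searching are outside the labor force — including those who want a job but have given up searching).
Civilian working-age population = 236.60 + 67.17 = 303.77 million.
Unemployment rate = 11.29 / 236.60 = 4.77%.
Labor force participation rate = 236.60 / 303.77 = 77.89%.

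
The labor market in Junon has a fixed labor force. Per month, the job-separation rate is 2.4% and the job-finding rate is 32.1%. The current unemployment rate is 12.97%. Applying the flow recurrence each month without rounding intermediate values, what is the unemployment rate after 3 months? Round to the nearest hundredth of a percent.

With a fixed labor force, u_{t+1} = u_t + s·(1−u_t) − f·u_t = u_t·(1−s−f) + s.
Here 1−s−f = 0.655 and s = 0.024.
u_1 = 0.129700 × 0.655 + 0.024 = 0.108954.
u_2 = 0.108954 × 0.655 + 0.024 = 0.095365.
u_3 = 0.095365 × 0.655 + 0.024 = 0.086464.

Unemployment rate after three months ≈ 8.65%.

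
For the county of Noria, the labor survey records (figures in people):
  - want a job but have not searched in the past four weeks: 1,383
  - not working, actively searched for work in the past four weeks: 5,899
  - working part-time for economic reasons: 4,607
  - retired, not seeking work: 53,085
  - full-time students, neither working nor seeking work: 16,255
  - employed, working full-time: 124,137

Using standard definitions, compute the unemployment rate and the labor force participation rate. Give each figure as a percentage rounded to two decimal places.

Unemployment rate ≈ 4.38%; labor force participation rate ≈ 65.56%.

Employed = 4,607 + 124,137 = 128,744 (anyone who worked, including part-time for economic reasons, counts as employed).
Unemployed = 5,899.
Labor force = 128,744 + 5,899 = 134,643.
Not in labor force = 1,383 + 53,085 + 16,255 = 70,723 (those not working and not actively searching are outside the labor force — including those who want a job but have given up searching).
Civilian working-age population = 134,643 + 70,723 = 205,366.
Unemployment rate = 5,899 / 134,643 = 4.38%.
Labor force participation rate = 134,643 / 205,366 = 65.56%.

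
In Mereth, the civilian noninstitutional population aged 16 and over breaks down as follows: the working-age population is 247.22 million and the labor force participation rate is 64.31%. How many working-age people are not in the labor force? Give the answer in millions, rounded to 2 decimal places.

Share not in the labor force = 1 − 0.6431 = 0.3569.
Not in labor force = 0.3569 × 247.22 ≈ 88.23 million.

About 88.23 million are not in the labor force.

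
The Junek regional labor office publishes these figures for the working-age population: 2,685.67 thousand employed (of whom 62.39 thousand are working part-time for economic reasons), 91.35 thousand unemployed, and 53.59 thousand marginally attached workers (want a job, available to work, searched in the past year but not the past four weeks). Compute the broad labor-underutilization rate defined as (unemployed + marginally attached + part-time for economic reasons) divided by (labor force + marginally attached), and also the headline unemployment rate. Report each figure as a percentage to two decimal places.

Labor force = 2,685.67 + 91.35 = 2,777.02 thousand.
Numerator = 91.35 + 53.59 + 62.39 = 207.33 thousand.
Denominator = 2,777.02 + 53.59 = 2,830.61 thousand.
Broad rate = 207.33 / 2,830.61 = 7.32%.
Headline unemployment rate = 91.35 / 2,777.02 = 3.29%.

Broad underutilization rate ≈ 7.32%; headline unemployment rate ≈ 3.29%.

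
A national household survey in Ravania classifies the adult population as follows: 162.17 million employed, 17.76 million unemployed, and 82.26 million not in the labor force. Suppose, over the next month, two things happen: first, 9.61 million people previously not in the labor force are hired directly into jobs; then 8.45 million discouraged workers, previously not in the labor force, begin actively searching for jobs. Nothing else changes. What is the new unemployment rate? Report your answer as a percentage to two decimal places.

Initially, labor force = 162.17 + 17.76 = 179.93 million, so u = 17.76/179.93 = 9.87%.
After the first change, employed and labor force both rise by 9.61; unemployed unchanged → E = 171.78, U = 17.76, labor force = 189.54 million.
After the second change, unemployed and labor force both rise by 8.45 → E = 171.78, U = 26.21, labor force = 197.99 million.
New unemployment rate = 26.21 / 197.99 = 13.24%.

New unemployment rate ≈ 13.24%.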